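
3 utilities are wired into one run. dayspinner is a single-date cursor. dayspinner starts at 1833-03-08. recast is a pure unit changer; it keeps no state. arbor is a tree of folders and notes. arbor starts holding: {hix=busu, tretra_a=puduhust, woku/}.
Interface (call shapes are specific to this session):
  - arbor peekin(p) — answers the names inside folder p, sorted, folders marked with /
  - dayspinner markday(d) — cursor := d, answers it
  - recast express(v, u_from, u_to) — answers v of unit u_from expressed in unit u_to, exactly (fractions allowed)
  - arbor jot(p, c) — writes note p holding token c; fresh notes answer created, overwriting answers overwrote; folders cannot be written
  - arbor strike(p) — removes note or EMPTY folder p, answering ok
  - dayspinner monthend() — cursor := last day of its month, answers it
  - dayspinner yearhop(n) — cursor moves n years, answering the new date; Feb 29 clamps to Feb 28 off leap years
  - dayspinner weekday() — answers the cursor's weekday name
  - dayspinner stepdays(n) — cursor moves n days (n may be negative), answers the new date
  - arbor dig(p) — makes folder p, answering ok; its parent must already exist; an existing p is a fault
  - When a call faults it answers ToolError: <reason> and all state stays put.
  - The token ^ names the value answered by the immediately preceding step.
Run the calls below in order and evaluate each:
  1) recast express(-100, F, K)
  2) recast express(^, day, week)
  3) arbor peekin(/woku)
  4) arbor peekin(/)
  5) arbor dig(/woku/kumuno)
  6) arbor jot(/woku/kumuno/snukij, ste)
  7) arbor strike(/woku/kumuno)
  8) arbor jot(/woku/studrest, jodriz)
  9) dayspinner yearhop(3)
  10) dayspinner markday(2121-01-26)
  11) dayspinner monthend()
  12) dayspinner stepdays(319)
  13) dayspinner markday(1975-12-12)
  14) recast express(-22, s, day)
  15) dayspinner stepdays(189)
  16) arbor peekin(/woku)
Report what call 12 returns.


Answer: 2121-12-16

Derivation:
CALL recast express[v: -100; u_from: F; u_to: K]
RET  11989/60
CALL recast express[v: ^; u_from: day; u_to: week]
RET  11989/420
CALL arbor peekin[p: /woku]
RET  []
CALL arbor peekin[p: /]
RET  [hix, tretra_a, woku/]
CALL arbor dig[p: /woku/kumuno]
RET  ok
CALL arbor jot[p: /woku/kumuno/snukij; c: ste]
RET  created
CALL arbor strike[p: /woku/kumuno]
RET  ToolError: not empty
CALL arbor jot[p: /woku/studrest; c: jodriz]
RET  created
CALL dayspinner yearhop[n: 3]
RET  1836-03-08
CALL dayspinner markday[d: 2121-01-26]
RET  2121-01-26
CALL dayspinner monthend[]
RET  2121-01-31
CALL dayspinner stepdays[n: 319]
RET  2121-12-16
CALL dayspinner markday[d: 1975-12-12]
RET  1975-12-12
CALL recast express[v: -22; u_from: s; u_to: day]
RET  -11/43200
CALL dayspinner stepdays[n: 189]
RET  1976-06-18
CALL arbor peekin[p: /woku]
RET  [kumuno/, studrest]


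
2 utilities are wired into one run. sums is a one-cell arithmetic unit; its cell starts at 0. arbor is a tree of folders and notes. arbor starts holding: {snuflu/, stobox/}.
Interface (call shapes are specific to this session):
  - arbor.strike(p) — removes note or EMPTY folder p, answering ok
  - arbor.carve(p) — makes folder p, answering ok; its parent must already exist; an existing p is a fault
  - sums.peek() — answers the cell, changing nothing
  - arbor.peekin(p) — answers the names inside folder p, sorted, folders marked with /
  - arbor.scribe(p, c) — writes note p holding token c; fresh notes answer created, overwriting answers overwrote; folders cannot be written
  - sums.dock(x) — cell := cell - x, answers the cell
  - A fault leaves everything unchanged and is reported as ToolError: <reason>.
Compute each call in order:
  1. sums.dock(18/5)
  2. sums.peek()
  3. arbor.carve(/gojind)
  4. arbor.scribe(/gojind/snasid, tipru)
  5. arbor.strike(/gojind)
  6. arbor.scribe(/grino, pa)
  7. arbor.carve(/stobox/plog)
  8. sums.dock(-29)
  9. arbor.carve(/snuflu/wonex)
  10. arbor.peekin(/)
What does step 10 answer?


Answer: [gojind/, grino, snuflu/, stobox/]

Derivation:
-> dock(x=18/5)
<- -18/5
-> peek()
<- -18/5
-> carve(p=/gojind)
<- ok
-> scribe(p=/gojind/snasid, c=tipru)
<- created
-> strike(p=/gojind)
<- ToolError: not empty
-> scribe(p=/grino, c=pa)
<- created
-> carve(p=/stobox/plog)
<- ok
-> dock(x=-29)
<- 127/5
-> carve(p=/snuflu/wonex)
<- ok
-> peekin(p=/)
<- [gojind/, grino, snuflu/, stobox/]


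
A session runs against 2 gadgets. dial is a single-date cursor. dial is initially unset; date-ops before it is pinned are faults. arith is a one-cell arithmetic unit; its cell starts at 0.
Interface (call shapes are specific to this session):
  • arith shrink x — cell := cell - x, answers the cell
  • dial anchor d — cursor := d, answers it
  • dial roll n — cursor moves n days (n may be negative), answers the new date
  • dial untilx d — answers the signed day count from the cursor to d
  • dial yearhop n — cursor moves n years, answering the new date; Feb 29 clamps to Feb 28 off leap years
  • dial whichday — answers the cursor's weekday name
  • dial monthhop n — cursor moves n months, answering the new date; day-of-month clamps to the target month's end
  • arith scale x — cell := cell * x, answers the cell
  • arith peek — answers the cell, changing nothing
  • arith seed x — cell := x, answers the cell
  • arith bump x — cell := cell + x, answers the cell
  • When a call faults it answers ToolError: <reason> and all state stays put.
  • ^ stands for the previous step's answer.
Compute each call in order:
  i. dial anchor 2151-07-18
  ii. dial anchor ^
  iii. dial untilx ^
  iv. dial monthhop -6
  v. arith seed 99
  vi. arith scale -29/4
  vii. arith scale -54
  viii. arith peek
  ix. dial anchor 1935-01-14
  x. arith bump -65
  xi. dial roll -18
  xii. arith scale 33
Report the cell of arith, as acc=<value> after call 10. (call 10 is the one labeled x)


Answer: acc=77387/2

Derivation:
Step: dial anchor[2151-07-18]
Result: 2151-07-18
Step: dial anchor[^]
Result: 2151-07-18
Step: dial untilx[^]
Result: 0
Step: dial monthhop[-6]
Result: 2151-01-18
Step: arith seed[99]
Result: 99
Step: arith scale[-29/4]
Result: -2871/4
Step: arith scale[-54]
Result: 77517/2
Step: arith peek[]
Result: 77517/2
Step: dial anchor[1935-01-14]
Result: 1935-01-14
Step: arith bump[-65]
Result: 77387/2
Step: dial roll[-18]
Result: 1934-12-27
Step: arith scale[33]
Result: 2553771/2


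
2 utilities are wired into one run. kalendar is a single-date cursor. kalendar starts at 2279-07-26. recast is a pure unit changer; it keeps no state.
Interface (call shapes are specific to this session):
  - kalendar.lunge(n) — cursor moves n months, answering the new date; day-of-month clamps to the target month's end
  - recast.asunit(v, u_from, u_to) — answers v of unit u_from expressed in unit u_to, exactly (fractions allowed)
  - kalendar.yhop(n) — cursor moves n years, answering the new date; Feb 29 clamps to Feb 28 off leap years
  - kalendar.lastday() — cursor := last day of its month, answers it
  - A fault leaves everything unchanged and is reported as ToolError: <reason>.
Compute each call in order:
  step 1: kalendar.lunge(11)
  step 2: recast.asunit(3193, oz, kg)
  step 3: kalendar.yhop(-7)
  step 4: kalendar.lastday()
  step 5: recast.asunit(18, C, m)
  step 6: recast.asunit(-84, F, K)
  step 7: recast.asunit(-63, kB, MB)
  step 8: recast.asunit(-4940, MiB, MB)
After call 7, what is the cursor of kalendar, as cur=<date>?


[in] kalendar.lunge n='11'
[out] 2280-06-26
[in] recast.asunit v='3193' u_from='oz' u_to='kg'
[out] 144832043741/1600000000
[in] kalendar.yhop n='-7'
[out] 2273-06-26
[in] kalendar.lastday
[out] 2273-06-30
[in] recast.asunit v='18' u_from='C' u_to='m'
[out] ToolError: incompatible units
[in] recast.asunit v='-84' u_from='F' u_to='K'
[out] 37567/180
[in] recast.asunit v='-63' u_from='kB' u_to='MB'
[out] -63/1000
[in] recast.asunit v='-4940' u_from='MiB' u_to='MB'
[out] -16187392/3125

Answer: cur=2273-06-30


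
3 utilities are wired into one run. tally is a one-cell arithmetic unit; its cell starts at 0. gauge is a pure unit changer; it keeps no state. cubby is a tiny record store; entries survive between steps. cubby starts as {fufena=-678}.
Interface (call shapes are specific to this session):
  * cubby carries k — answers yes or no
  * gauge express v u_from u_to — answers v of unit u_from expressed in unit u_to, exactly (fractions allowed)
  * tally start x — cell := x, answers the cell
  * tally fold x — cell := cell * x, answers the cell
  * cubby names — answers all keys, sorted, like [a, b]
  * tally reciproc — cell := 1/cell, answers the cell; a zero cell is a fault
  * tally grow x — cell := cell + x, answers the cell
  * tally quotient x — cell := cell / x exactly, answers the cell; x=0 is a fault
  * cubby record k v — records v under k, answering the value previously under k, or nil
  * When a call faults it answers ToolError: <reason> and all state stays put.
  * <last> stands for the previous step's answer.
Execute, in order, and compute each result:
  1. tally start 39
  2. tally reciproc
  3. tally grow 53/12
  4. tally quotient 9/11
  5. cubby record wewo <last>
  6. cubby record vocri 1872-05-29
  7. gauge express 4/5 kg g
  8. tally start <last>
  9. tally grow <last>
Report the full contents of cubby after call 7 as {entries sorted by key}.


Answer: {fufena=-678, vocri=1872-05-29, wewo=847/156}

Derivation:
I call tally start using x='39', which returns 39.
Then tally reciproc(), and observe 1/39.
Now I run tally grow using x='53/12', and get 231/52.
Invoking tally quotient using x='9/11', → 847/156.
I invoke cubby record using k='wewo', v='<last>': nil.
Using cubby record using k='vocri', v='1872-05-29', yielding nil.
Using gauge express using v='4/5', u_from='kg', u_to='g', and observe 800.
I run tally start using x='<last>', and observe 800.
I call tally grow using x='<last>', and observe 1600.


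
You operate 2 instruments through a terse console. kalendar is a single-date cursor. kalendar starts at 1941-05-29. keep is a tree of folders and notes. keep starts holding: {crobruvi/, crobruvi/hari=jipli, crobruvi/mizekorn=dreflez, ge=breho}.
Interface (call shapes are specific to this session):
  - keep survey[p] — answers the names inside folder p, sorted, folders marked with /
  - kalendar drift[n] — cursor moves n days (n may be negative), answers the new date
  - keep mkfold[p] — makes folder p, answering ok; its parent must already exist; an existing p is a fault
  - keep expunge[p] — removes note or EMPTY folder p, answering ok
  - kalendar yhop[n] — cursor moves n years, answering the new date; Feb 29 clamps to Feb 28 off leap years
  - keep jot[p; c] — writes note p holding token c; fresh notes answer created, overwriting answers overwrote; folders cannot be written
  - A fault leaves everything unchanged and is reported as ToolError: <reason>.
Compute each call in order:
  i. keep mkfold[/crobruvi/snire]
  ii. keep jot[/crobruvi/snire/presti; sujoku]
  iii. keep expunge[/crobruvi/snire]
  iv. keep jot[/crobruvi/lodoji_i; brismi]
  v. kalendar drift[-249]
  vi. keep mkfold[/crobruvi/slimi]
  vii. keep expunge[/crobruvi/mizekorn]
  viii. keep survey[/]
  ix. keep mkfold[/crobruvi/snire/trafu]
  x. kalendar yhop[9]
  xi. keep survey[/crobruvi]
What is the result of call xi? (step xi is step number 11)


Answer: [hari, lodoji_i, slimi/, snire/]

Derivation:
>>> keep mkfold p=/crobruvi/snire
= ok
>>> keep jot p=/crobruvi/snire/presti c=sujoku
= created
>>> keep expunge p=/crobruvi/snire
= ToolError: not empty
>>> keep jot p=/crobruvi/lodoji_i c=brismi
= created
>>> kalendar drift n=-249
= 1940-09-22
>>> keep mkfold p=/crobruvi/slimi
= ok
>>> keep expunge p=/crobruvi/mizekorn
= ok
>>> keep survey p=/
= [crobruvi/, ge]
>>> keep mkfold p=/crobruvi/snire/trafu
= ok
>>> kalendar yhop n=9
= 1949-09-22
>>> keep survey p=/crobruvi
= [hari, lodoji_i, slimi/, snire/]


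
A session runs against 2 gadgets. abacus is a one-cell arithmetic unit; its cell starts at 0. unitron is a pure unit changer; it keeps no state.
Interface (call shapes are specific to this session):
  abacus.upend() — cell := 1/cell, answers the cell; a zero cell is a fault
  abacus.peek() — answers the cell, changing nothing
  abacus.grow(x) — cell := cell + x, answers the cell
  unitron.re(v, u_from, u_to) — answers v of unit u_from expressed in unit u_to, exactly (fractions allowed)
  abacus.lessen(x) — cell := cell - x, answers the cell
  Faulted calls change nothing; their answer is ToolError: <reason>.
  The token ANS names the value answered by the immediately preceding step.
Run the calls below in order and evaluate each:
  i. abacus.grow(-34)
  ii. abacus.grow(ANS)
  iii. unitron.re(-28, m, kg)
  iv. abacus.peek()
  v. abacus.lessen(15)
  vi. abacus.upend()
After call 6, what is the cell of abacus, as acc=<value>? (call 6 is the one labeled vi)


;; 1. grow(x='-34') => -34
;; 2. grow(x='ANS') => -68
;; 3. re(v='-28', u_from='m', u_to='kg') => ToolError: incompatible units
;; 4. peek() => -68
;; 5. lessen(x='15') => -83
;; 6. upend() => -1/83

Answer: acc=-1/83


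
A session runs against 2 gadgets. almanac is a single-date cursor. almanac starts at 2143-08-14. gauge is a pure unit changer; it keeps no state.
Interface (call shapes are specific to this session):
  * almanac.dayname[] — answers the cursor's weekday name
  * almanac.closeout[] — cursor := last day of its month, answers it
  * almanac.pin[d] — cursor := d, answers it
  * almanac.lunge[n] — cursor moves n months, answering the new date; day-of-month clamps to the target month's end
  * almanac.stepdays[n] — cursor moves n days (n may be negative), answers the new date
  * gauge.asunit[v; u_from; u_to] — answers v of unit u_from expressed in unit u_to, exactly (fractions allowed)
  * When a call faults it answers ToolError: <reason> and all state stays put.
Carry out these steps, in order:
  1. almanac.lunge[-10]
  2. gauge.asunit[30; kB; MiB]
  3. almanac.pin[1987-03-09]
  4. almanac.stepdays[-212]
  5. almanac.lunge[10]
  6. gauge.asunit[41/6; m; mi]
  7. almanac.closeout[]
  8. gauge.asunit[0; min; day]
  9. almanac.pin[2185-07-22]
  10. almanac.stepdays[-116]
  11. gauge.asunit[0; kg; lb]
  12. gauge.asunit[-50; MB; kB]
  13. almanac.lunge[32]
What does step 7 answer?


Answer: 1987-06-30

Derivation:
$ almanac.lunge -10
:: 2142-10-14
$ gauge.asunit 30 kB MiB
:: 1875/65536
$ almanac.pin 1987-03-09
:: 1987-03-09
$ almanac.stepdays -212
:: 1986-08-09
$ almanac.lunge 10
:: 1987-06-09
$ gauge.asunit 41/6 m mi
:: 5125/1207008
$ almanac.closeout
:: 1987-06-30
$ gauge.asunit 0 min day
:: 0
$ almanac.pin 2185-07-22
:: 2185-07-22
$ almanac.stepdays -116
:: 2185-03-28
$ gauge.asunit 0 kg lb
:: 0
$ gauge.asunit -50 MB kB
:: -50000
$ almanac.lunge 32
:: 2187-11-28


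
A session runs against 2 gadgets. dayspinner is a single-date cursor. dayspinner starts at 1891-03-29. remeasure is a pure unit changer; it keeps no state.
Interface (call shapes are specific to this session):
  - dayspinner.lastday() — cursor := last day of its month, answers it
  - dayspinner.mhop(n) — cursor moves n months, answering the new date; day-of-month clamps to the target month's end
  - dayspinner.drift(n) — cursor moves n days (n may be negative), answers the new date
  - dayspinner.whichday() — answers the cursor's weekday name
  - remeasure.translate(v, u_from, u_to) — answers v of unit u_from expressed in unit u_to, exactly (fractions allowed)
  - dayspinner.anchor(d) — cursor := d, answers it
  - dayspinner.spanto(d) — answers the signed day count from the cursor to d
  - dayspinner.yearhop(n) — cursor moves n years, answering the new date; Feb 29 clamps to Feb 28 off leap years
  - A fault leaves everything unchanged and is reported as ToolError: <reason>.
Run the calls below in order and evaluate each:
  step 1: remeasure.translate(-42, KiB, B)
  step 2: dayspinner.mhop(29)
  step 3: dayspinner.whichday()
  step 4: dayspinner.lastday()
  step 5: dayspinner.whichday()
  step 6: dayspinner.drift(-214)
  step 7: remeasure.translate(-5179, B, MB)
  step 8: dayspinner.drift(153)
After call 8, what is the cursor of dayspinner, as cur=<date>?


Answer: cur=1893-07-01

Derivation:
;; remeasure.translate(v=-42, u_from=KiB, u_to=B) ~> -43008
;; dayspinner.mhop(n=29) ~> 1893-08-29
;; dayspinner.whichday() ~> Tuesday
;; dayspinner.lastday() ~> 1893-08-31
;; dayspinner.whichday() ~> Thursday
;; dayspinner.drift(n=-214) ~> 1893-01-29
;; remeasure.translate(v=-5179, u_from=B, u_to=MB) ~> -5179/1000000
;; dayspinner.drift(n=153) ~> 1893-07-01


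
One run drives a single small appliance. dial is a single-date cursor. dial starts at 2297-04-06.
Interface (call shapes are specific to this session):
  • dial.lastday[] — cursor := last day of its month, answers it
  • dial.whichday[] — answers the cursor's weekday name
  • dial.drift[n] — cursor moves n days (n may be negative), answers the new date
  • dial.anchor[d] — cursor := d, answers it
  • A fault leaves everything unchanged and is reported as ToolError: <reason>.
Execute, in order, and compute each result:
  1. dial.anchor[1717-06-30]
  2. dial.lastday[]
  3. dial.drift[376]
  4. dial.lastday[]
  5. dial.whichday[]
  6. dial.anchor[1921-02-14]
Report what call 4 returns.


~$ dial.anchor d→1717-06-30
:: 1717-06-30
~$ dial.lastday
:: 1717-06-30
~$ dial.drift n→376
:: 1718-07-11
~$ dial.lastday
:: 1718-07-31
~$ dial.whichday
:: Sunday
~$ dial.anchor d→1921-02-14
:: 1921-02-14

Answer: 1718-07-31


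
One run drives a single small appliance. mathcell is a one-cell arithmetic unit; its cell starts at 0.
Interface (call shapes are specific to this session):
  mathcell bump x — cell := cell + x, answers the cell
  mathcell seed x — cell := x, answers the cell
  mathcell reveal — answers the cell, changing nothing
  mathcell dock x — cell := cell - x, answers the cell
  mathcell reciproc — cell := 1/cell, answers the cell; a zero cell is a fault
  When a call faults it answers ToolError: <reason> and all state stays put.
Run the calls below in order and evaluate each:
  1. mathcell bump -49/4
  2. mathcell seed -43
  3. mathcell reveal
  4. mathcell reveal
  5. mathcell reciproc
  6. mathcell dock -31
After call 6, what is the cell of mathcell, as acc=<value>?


Answer: acc=1332/43

Derivation:
I run mathcell bump on -49/4, giving -49/4.
Then mathcell seed on -43, → -43.
Now I run mathcell reveal(), — result: -43.
I run mathcell reveal, giving -43.
I invoke mathcell reciproc(), and observe -1/43.
Calling mathcell dock on -31, yielding 1332/43.


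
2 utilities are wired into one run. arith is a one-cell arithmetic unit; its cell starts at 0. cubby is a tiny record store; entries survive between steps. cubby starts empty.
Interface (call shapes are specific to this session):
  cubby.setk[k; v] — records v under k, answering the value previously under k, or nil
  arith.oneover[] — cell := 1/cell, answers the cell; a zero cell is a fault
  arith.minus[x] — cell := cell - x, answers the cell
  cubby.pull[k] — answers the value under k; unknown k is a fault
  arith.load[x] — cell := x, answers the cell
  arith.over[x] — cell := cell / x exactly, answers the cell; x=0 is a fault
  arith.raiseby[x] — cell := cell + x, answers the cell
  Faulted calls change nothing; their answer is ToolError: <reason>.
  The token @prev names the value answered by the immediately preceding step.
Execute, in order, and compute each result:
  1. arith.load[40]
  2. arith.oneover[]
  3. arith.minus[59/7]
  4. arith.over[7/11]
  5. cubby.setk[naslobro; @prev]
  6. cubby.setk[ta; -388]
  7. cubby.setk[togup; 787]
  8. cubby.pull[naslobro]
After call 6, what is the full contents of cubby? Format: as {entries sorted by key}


Using load using x=40, and get 40.
I invoke oneover(), yielding 1/40.
I run minus using x=59/7, and get -2353/280.
Calling over using x=7/11, and see -25883/1960.
Invoking setk using k=naslobro, v=@prev, → nil.
Then setk using k=ta, v=-388, and get nil.
I try setk using k=togup, v=787, → nil.
I try pull using k=naslobro, which returns -25883/1960.

Answer: {naslobro=-25883/1960, ta=-388}


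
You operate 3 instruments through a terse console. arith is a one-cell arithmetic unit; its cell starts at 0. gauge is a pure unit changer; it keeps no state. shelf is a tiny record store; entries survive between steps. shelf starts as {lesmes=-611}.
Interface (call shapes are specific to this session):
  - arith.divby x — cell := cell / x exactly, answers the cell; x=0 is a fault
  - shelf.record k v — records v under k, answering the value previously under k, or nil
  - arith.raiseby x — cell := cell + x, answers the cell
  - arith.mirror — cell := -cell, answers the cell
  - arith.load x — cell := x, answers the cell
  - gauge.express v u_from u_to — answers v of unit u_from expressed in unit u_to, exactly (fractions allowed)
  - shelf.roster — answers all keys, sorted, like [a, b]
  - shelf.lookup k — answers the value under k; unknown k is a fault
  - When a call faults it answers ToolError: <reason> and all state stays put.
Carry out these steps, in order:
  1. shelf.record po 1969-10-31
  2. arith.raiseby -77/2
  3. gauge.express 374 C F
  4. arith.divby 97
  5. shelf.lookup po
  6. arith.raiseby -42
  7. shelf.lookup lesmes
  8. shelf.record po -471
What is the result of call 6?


$ shelf.record k→po v→1969-10-31
[out] nil
$ arith.raiseby x→-77/2
[out] -77/2
$ gauge.express v→374 u_from→C u_to→F
[out] 3526/5
$ arith.divby x→97
[out] -77/194
$ shelf.lookup k→po
[out] 1969-10-31
$ arith.raiseby x→-42
[out] -8225/194
$ shelf.lookup k→lesmes
[out] -611
$ shelf.record k→po v→-471
[out] 1969-10-31

Answer: -8225/194


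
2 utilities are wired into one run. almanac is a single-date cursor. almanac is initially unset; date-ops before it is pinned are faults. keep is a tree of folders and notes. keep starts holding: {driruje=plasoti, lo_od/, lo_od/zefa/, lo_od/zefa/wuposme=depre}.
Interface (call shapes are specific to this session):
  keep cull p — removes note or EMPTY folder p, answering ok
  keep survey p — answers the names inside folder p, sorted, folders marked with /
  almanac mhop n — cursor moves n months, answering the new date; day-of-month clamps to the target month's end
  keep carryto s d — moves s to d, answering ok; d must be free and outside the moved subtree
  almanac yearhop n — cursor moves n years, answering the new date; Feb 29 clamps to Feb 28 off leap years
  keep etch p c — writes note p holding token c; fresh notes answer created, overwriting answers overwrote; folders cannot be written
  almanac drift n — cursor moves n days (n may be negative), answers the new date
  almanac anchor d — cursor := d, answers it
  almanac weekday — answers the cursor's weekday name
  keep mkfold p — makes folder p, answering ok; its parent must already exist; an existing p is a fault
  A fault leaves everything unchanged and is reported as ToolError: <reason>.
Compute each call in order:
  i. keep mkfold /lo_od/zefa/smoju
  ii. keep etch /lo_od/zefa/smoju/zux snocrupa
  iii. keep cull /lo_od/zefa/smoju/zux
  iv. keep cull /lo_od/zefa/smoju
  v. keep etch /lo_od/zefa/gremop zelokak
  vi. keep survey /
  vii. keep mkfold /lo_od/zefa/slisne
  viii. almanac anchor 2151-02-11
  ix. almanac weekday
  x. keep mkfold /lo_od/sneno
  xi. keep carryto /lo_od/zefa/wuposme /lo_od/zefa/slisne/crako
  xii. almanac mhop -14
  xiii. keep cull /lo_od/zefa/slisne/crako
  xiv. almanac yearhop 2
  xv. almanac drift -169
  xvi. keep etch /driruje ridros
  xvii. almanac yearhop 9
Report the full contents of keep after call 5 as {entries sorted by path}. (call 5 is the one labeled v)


Answer: {driruje=plasoti, lo_od/, lo_od/zefa/, lo_od/zefa/gremop=zelokak, lo_od/zefa/wuposme=depre}

Derivation:
>> keep mkfold(p: /lo_od/zefa/smoju)
<< ok
>> keep etch(p: /lo_od/zefa/smoju/zux, c: snocrupa)
<< created
>> keep cull(p: /lo_od/zefa/smoju/zux)
<< ok
>> keep cull(p: /lo_od/zefa/smoju)
<< ok
>> keep etch(p: /lo_od/zefa/gremop, c: zelokak)
<< created
>> keep survey(p: /)
<< [driruje, lo_od/]
>> keep mkfold(p: /lo_od/zefa/slisne)
<< ok
>> almanac anchor(d: 2151-02-11)
<< 2151-02-11
>> almanac weekday()
<< Thursday
>> keep mkfold(p: /lo_od/sneno)
<< ok
>> keep carryto(s: /lo_od/zefa/wuposme, d: /lo_od/zefa/slisne/crako)
<< ok
>> almanac mhop(n: -14)
<< 2149-12-11
>> keep cull(p: /lo_od/zefa/slisne/crako)
<< ok
>> almanac yearhop(n: 2)
<< 2151-12-11
>> almanac drift(n: -169)
<< 2151-06-25
>> keep etch(p: /driruje, c: ridros)
<< overwrote
>> almanac yearhop(n: 9)
<< 2160-06-25


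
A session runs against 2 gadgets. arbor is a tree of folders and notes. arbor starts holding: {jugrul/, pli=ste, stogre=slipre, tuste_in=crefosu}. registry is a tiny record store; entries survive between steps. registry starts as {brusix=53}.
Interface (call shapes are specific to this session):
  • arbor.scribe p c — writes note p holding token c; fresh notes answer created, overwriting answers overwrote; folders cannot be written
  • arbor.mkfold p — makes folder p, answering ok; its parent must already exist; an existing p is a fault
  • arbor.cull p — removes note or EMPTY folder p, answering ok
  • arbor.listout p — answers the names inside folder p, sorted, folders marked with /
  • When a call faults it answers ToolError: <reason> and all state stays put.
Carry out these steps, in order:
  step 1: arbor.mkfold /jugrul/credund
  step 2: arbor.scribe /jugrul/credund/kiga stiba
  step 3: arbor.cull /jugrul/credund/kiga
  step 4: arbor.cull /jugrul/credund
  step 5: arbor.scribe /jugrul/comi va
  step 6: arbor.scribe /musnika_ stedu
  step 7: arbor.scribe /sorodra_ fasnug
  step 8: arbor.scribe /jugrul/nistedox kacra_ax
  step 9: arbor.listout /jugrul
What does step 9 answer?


Answer: [comi, nistedox]

Derivation:
I try arbor.mkfold using p=/jugrul/credund, which returns ok.
Invoking arbor.scribe using p=/jugrul/credund/kiga, c=stiba, and see created.
Next I call arbor.cull using p=/jugrul/credund/kiga, and get ok.
I invoke arbor.cull using p=/jugrul/credund, and observe ok.
I try arbor.scribe using p=/jugrul/comi, c=va, and see created.
Calling arbor.scribe using p=/musnika_, c=stedu: created.
Calling arbor.scribe using p=/sorodra_, c=fasnug, and see created.
I use arbor.scribe using p=/jugrul/nistedox, c=kacra_ax, and observe created.
Invoking arbor.listout using p=/jugrul, and observe [comi, nistedox].


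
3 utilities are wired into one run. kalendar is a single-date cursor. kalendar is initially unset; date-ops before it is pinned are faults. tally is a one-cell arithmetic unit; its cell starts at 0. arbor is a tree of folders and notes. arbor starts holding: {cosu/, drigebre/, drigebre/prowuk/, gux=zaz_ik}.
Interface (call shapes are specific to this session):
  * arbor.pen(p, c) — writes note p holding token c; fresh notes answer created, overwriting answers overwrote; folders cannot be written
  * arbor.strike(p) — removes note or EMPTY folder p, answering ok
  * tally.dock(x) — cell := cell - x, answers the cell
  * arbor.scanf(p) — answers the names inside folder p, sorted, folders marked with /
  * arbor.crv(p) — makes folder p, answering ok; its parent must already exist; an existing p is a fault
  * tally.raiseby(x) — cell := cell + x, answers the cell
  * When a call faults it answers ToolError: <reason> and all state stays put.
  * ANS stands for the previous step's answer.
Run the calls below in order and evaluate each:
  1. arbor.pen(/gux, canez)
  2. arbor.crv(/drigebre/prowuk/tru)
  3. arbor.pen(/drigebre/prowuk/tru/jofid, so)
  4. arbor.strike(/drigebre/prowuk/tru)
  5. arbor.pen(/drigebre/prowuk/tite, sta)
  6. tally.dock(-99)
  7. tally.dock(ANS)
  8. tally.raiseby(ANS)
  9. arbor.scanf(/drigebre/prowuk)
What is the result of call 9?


Answer: [tite, tru/]

Derivation:
~$ arbor.pen p: /gux c: canez
= overwrote
~$ arbor.crv p: /drigebre/prowuk/tru
= ok
~$ arbor.pen p: /drigebre/prowuk/tru/jofid c: so
= created
~$ arbor.strike p: /drigebre/prowuk/tru
= ToolError: not empty
~$ arbor.pen p: /drigebre/prowuk/tite c: sta
= created
~$ tally.dock x: -99
= 99
~$ tally.dock x: ANS
= 0
~$ tally.raiseby x: ANS
= 0
~$ arbor.scanf p: /drigebre/prowuk
= [tite, tru/]


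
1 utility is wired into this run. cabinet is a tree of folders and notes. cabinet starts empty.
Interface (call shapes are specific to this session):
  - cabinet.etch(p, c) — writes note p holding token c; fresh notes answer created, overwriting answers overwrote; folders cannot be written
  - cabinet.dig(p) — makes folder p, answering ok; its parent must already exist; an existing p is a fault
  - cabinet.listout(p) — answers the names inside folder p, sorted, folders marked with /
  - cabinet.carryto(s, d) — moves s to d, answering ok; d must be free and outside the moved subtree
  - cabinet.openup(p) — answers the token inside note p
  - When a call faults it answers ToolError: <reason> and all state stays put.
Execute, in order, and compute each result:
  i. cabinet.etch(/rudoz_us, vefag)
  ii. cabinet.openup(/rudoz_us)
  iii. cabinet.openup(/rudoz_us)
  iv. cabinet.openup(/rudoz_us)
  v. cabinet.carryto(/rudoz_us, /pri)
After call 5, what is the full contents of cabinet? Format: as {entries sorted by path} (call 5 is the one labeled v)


Answer: {pri=vefag}

Derivation:
I invoke cabinet.etch(/rudoz_us, vefag), → created.
Now I run cabinet.openup(/rudoz_us), — result: vefag.
I call cabinet.openup(/rudoz_us): vefag.
Using cabinet.openup(/rudoz_us), and get vefag.
Using cabinet.carryto(/rudoz_us, /pri), yielding ok.


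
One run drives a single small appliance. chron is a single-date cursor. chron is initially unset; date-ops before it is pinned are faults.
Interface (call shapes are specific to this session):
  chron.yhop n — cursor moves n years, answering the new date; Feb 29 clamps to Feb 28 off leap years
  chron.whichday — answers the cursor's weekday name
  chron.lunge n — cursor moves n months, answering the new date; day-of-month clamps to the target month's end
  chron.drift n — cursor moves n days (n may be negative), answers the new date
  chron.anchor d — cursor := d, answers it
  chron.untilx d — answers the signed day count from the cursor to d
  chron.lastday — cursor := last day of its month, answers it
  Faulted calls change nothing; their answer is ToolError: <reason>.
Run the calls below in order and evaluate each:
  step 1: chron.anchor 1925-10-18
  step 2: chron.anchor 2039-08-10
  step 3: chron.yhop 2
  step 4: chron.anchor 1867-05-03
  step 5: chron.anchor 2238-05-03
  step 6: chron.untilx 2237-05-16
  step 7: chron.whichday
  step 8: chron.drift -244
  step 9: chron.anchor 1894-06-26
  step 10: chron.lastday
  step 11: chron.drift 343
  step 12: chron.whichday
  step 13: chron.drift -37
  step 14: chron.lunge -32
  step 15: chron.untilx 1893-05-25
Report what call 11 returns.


~$ anchor d: 1925-10-18
[out] 1925-10-18
~$ anchor d: 2039-08-10
[out] 2039-08-10
~$ yhop n: 2
[out] 2041-08-10
~$ anchor d: 1867-05-03
[out] 1867-05-03
~$ anchor d: 2238-05-03
[out] 2238-05-03
~$ untilx d: 2237-05-16
[out] -352
~$ whichday
[out] Thursday
~$ drift n: -244
[out] 2237-09-01
~$ anchor d: 1894-06-26
[out] 1894-06-26
~$ lastday
[out] 1894-06-30
~$ drift n: 343
[out] 1895-06-08
~$ whichday
[out] Saturday
~$ drift n: -37
[out] 1895-05-02
~$ lunge n: -32
[out] 1892-09-02
~$ untilx d: 1893-05-25
[out] 265

Answer: 1895-06-08


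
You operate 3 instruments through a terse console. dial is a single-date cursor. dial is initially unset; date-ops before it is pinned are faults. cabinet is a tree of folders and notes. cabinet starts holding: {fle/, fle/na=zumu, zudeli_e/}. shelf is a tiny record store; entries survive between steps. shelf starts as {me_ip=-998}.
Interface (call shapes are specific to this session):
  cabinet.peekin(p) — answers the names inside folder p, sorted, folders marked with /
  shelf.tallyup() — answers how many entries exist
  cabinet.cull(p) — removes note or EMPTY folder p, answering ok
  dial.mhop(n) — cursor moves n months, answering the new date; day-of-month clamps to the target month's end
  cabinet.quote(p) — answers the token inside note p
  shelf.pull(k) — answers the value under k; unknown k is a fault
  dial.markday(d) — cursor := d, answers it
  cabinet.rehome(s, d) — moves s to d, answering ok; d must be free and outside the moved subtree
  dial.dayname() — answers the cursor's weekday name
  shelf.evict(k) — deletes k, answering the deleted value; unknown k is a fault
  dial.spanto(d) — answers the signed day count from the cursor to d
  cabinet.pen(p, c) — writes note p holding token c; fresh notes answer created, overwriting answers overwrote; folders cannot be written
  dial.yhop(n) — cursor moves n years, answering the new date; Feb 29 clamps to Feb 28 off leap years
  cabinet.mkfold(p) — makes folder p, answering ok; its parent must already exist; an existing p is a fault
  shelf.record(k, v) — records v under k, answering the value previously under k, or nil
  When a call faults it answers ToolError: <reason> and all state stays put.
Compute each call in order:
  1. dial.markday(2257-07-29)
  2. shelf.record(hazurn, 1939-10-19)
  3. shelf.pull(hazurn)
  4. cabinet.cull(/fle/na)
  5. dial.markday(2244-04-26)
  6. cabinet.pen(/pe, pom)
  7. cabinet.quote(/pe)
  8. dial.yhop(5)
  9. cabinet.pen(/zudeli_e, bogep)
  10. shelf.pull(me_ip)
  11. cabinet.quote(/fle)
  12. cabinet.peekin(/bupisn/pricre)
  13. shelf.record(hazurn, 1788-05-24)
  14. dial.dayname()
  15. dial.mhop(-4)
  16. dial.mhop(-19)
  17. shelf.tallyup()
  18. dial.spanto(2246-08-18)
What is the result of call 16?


Calling dial.markday on d: 2257-07-29, giving 2257-07-29.
I call shelf.record on k: hazurn, v: 1939-10-19, and see nil.
Invoking shelf.pull on k: hazurn: 1939-10-19.
I call cabinet.cull on p: /fle/na, yielding ok.
Invoking dial.markday on d: 2244-04-26, yielding 2244-04-26.
I try cabinet.pen on p: /pe, c: pom, and observe created.
I call cabinet.quote on p: /pe, giving pom.
Now I run dial.yhop on n: 5, and observe 2249-04-26.
I use cabinet.pen on p: /zudeli_e, c: bogep, → ToolError: is a directory.
Next I call shelf.pull on k: me_ip: -998.
I use cabinet.quote on p: /fle, and get ToolError: is a directory.
Then cabinet.peekin on p: /bupisn/pricre, and get ToolError: not found.
I call shelf.record on k: hazurn, v: 1788-05-24, giving 1939-10-19.
I use dial.dayname(), and observe Thursday.
Then dial.mhop on n: -4, yielding 2248-12-26.
Calling dial.mhop on n: -19, giving 2247-05-26.
Then shelf.tallyup(), and observe 2.
I call dial.spanto on d: 2246-08-18, which returns -281.

Answer: 2247-05-26


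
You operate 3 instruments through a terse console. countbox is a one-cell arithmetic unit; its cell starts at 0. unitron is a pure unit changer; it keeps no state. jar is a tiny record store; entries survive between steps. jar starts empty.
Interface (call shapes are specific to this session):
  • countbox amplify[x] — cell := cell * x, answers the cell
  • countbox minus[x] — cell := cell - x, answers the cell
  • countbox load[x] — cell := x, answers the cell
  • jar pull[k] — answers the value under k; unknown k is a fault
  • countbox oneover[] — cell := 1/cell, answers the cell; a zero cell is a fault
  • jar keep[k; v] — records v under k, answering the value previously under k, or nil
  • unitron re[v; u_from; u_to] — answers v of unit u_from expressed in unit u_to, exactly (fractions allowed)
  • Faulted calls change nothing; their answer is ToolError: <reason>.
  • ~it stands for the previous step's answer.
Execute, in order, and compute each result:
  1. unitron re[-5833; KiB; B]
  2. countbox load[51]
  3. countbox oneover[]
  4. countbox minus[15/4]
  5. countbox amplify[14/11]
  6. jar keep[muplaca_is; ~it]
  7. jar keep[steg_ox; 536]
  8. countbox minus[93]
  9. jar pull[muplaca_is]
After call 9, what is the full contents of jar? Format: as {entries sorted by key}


-> unitron re(-5833, KiB, B)
<- -5972992
-> countbox load(51)
<- 51
-> countbox oneover()
<- 1/51
-> countbox minus(15/4)
<- -761/204
-> countbox amplify(14/11)
<- -5327/1122
-> jar keep(muplaca_is, ~it)
<- nil
-> jar keep(steg_ox, 536)
<- nil
-> countbox minus(93)
<- -109673/1122
-> jar pull(muplaca_is)
<- -5327/1122

Answer: {muplaca_is=-5327/1122, steg_ox=536}


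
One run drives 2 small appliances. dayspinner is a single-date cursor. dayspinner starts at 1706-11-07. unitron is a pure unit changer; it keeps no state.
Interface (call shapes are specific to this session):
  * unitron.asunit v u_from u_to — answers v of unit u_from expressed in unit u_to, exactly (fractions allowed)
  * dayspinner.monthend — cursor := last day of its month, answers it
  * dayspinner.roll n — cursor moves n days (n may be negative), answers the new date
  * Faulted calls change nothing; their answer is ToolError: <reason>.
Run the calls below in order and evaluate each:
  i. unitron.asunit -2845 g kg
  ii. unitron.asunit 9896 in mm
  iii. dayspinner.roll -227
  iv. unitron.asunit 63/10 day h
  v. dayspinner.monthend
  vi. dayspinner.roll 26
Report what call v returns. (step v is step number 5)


Answer: 1706-03-31

Derivation:
Act: unitron.asunit[v: -2845; u_from: g; u_to: kg]
Obs: -569/200
Act: unitron.asunit[v: 9896; u_from: in; u_to: mm]
Obs: 1256792/5
Act: dayspinner.roll[n: -227]
Obs: 1706-03-25
Act: unitron.asunit[v: 63/10; u_from: day; u_to: h]
Obs: 756/5
Act: dayspinner.monthend[]
Obs: 1706-03-31
Act: dayspinner.roll[n: 26]
Obs: 1706-04-26


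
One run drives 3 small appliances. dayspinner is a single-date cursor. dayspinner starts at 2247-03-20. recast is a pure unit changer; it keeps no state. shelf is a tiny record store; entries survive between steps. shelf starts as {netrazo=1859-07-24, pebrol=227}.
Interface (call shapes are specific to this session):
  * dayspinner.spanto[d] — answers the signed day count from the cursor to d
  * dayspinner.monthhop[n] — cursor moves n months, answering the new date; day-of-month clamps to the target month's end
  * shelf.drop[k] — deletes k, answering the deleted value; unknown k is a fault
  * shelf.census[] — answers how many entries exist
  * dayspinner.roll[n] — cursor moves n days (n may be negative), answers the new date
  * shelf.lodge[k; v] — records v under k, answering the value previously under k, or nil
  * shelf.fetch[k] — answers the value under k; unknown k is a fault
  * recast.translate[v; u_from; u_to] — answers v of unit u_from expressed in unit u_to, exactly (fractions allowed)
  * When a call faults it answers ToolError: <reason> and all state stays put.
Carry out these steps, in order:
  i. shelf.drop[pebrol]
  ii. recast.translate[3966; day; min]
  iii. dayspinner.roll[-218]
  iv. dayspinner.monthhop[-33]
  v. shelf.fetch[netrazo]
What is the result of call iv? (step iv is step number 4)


> shelf.drop k→pebrol
= 227
> recast.translate v→3966 u_from→day u_to→min
= 5711040
> dayspinner.roll n→-218
= 2246-08-14
> dayspinner.monthhop n→-33
= 2243-11-14
> shelf.fetch k→netrazo
= 1859-07-24

Answer: 2243-11-14


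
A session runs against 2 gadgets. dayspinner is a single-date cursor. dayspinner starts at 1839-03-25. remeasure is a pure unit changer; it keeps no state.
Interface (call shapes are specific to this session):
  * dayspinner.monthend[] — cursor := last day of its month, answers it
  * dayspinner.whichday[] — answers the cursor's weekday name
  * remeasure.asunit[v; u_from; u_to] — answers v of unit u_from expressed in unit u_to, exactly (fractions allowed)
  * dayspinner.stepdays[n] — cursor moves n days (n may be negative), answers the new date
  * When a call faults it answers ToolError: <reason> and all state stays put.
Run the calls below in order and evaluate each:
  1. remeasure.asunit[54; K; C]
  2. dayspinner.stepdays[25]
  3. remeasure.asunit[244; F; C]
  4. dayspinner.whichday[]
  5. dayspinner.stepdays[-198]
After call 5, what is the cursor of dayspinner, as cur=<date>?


Answer: cur=1838-10-03

Derivation:
-- remeasure.asunit(v=54, u_from=K, u_to=C) : -4383/20
-- dayspinner.stepdays(n=25) : 1839-04-19
-- remeasure.asunit(v=244, u_from=F, u_to=C) : 1060/9
-- dayspinner.whichday() : Friday
-- dayspinner.stepdays(n=-198) : 1838-10-03
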